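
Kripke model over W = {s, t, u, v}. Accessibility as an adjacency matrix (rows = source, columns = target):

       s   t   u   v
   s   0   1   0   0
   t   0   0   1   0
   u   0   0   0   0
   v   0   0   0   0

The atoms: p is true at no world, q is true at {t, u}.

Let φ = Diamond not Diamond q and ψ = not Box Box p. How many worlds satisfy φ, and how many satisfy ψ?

For Diamond not Diamond q:
s: successors {t}; not Diamond q there: t:F. ✗
t: successors {u}; not Diamond q there: u:T. ✓
u: no successors, so Diamond not Diamond q fails. ✗
v: no successors, so Diamond not Diamond q fails. ✗
— 1 world.
For not Box Box p:
s: Box Box p is F. ✓
t: Box Box p is T. ✗
u: Box Box p is T. ✗
v: Box Box p is T. ✗
— 1 world.

1 and 1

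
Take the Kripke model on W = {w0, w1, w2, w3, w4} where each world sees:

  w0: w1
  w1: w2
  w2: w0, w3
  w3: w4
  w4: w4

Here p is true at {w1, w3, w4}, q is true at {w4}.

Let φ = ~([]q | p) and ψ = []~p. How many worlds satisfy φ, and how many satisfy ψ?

For ~([]q | p):
w0: []q | p is F. ✓
w1: []q | p is T. ✗
w2: []q | p is F. ✓
w3: []q | p is T. ✗
w4: []q | p is T. ✗
— 2 worlds.
For []~p:
w0: successors {w1}; ~p there: w1:F. ✗
w1: successors {w2}; ~p there: w2:T. ✓
w2: successors {w0, w3}; ~p there: w0:T, w3:F. ✗
w3: successors {w4}; ~p there: w4:F. ✗
w4: successors {w4}; ~p there: w4:F. ✗
— 1 world.

2 and 1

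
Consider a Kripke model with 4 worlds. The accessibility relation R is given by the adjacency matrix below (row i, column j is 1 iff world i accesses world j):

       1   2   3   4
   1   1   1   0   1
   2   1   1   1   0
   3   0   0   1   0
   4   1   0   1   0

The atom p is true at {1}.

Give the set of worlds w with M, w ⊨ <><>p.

1: successors {1, 2, 4}; <>p there: 1:T, 2:T, 4:T. ✓
2: successors {1, 2, 3}; <>p there: 1:T, 2:T, 3:F. ✓
3: successors {3}; <>p there: 3:F. ✗
4: successors {1, 3}; <>p there: 1:T, 3:F. ✓

{1, 2, 4}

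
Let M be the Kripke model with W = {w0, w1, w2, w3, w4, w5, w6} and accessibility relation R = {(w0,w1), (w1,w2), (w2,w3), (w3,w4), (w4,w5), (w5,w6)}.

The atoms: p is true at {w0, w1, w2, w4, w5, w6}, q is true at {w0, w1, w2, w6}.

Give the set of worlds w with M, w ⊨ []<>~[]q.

{w0, w1, w2, w6}

w0: successors {w1}; <>~[]q there: w1:T. ✓
w1: successors {w2}; <>~[]q there: w2:T. ✓
w2: successors {w3}; <>~[]q there: w3:T. ✓
w3: successors {w4}; <>~[]q there: w4:F. ✗
w4: successors {w5}; <>~[]q there: w5:F. ✗
w5: successors {w6}; <>~[]q there: w6:F. ✗
w6: no successors, so []<>~[]q holds vacuously. ✓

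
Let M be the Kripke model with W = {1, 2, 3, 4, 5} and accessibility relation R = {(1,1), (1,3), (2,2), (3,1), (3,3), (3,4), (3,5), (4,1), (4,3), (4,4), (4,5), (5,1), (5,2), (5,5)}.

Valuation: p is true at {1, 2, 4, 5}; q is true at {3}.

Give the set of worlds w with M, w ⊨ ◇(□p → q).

1: successors {1, 3}; □p → q there: 1:T, 3:T. ✓
2: successors {2}; □p → q there: 2:F. ✗
3: successors {1, 3, 4, 5}; □p → q there: 1:T, 3:T, 4:T, 5:F. ✓
4: successors {1, 3, 4, 5}; □p → q there: 1:T, 3:T, 4:T, 5:F. ✓
5: successors {1, 2, 5}; □p → q there: 1:T, 2:F, 5:F. ✓

{1, 3, 4, 5}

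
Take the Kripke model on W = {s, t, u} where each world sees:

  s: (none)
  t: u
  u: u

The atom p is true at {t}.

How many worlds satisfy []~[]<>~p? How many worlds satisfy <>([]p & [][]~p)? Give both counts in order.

For []~[]<>~p:
s: no successors, so []~[]<>~p holds vacuously. ✓
t: successors {u}; ~[]<>~p there: u:F. ✗
u: successors {u}; ~[]<>~p there: u:F. ✗
— 1 world.
For <>([]p & [][]~p):
s: no successors, so <>([]p & [][]~p) fails. ✗
t: successors {u}; []p & [][]~p there: u:F. ✗
u: successors {u}; []p & [][]~p there: u:F. ✗
— 0 worlds.

1 and 0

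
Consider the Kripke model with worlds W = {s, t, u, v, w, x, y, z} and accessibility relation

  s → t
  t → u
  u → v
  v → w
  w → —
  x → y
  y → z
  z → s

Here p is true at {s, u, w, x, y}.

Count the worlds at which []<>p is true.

s: successors {t}; <>p there: t:T. ✓
t: successors {u}; <>p there: u:F. ✗
u: successors {v}; <>p there: v:T. ✓
v: successors {w}; <>p there: w:F. ✗
w: no successors, so []<>p holds vacuously. ✓
x: successors {y}; <>p there: y:F. ✗
y: successors {z}; <>p there: z:T. ✓
z: successors {s}; <>p there: s:F. ✗
Satisfying worlds: {s, u, w, y}.

4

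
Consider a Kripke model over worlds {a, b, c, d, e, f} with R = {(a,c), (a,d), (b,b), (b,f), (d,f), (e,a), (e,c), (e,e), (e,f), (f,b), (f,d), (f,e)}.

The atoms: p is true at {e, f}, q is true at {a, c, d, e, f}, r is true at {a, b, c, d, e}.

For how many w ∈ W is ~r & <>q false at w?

5

a: ~r is F, <>q is T. ✗
b: ~r is F, <>q is T. ✗
c: ~r is F, <>q is F. ✗
d: ~r is F, <>q is T. ✗
e: ~r is F, <>q is T. ✗
f: ~r is T, <>q is T. ✓
Satisfying worlds: {f}.
So ~r & <>q fails at the other 5 worlds.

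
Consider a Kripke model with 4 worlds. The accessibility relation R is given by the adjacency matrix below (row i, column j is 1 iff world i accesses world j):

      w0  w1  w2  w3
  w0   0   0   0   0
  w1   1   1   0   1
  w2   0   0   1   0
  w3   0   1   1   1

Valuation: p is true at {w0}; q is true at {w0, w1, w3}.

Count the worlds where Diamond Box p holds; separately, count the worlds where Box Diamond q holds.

For Diamond Box p:
w0: no successors, so Diamond Box p fails. ✗
w1: successors {w0, w1, w3}; Box p there: w0:T, w1:F, w3:F. ✓
w2: successors {w2}; Box p there: w2:F. ✗
w3: successors {w1, w2, w3}; Box p there: w1:F, w2:F, w3:F. ✗
— 1 world.
For Box Diamond q:
w0: no successors, so Box Diamond q holds vacuously. ✓
w1: successors {w0, w1, w3}; Diamond q there: w0:F, w1:T, w3:T. ✗
w2: successors {w2}; Diamond q there: w2:F. ✗
w3: successors {w1, w2, w3}; Diamond q there: w1:T, w2:F, w3:T. ✗
— 1 world.

1 and 1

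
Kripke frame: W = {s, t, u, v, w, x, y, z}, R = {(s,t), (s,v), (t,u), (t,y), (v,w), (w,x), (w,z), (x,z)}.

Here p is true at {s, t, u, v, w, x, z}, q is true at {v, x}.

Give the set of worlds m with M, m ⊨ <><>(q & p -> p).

s: successors {t, v}; <>(q & p -> p) there: t:T, v:T. ✓
t: successors {u, y}; <>(q & p -> p) there: u:F, y:F. ✗
u: no successors, so <><>(q & p -> p) fails. ✗
v: successors {w}; <>(q & p -> p) there: w:T. ✓
w: successors {x, z}; <>(q & p -> p) there: x:T, z:F. ✓
x: successors {z}; <>(q & p -> p) there: z:F. ✗
y: no successors, so <><>(q & p -> p) fails. ✗
z: no successors, so <><>(q & p -> p) fails. ✗

{s, v, w}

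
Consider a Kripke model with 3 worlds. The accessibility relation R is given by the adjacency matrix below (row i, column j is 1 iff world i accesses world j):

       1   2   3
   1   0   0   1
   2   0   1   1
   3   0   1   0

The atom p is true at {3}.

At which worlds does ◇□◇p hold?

1: successors {3}; □◇p there: 3:T. ✓
2: successors {2, 3}; □◇p there: 2:F, 3:T. ✓
3: successors {2}; □◇p there: 2:F. ✗

{1, 2}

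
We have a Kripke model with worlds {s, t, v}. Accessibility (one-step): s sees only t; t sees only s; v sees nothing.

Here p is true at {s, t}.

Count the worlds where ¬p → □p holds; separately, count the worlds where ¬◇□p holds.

For ¬p → □p:
s: ¬p is F, □p is T. ✓
t: ¬p is F, □p is T. ✓
v: ¬p is T, □p is T. ✓
— 3 worlds.
For ¬◇□p:
s: ◇□p is T. ✗
t: ◇□p is T. ✗
v: ◇□p is F. ✓
— 1 world.

3 and 1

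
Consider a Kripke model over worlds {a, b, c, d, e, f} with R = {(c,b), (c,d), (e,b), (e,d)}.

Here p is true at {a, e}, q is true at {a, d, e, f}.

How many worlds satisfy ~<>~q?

4

a: <>~q is F. ✓
b: <>~q is F. ✓
c: <>~q is T. ✗
d: <>~q is F. ✓
e: <>~q is T. ✗
f: <>~q is F. ✓
Satisfying worlds: {a, b, d, f}.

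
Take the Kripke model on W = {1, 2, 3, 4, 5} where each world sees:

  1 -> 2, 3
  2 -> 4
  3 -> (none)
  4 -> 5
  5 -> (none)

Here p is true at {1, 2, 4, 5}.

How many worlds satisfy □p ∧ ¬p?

1: □p is F, ¬p is F. ✗
2: □p is T, ¬p is F. ✗
3: □p is T, ¬p is T. ✓
4: □p is T, ¬p is F. ✗
5: □p is T, ¬p is F. ✗
Satisfying worlds: {3}.

1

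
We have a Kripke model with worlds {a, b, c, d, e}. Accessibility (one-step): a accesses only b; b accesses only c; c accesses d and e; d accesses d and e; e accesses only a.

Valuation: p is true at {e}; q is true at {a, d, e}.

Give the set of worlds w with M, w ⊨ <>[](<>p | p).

{a, b, c, d}

a: successors {b}; [](<>p | p) there: b:T. ✓
b: successors {c}; [](<>p | p) there: c:T. ✓
c: successors {d, e}; [](<>p | p) there: d:T, e:F. ✓
d: successors {d, e}; [](<>p | p) there: d:T, e:F. ✓
e: successors {a}; [](<>p | p) there: a:F. ✗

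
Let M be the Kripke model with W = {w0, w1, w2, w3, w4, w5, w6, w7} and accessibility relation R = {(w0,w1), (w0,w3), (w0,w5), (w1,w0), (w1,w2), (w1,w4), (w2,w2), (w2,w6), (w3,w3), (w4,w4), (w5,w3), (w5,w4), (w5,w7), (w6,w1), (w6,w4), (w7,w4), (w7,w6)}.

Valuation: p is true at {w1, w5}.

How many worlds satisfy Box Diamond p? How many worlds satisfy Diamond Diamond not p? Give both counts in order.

0 and 8

For Box Diamond p:
w0: successors {w1, w3, w5}; Diamond p there: w1:F, w3:F, w5:F. ✗
w1: successors {w0, w2, w4}; Diamond p there: w0:T, w2:F, w4:F. ✗
w2: successors {w2, w6}; Diamond p there: w2:F, w6:T. ✗
w3: successors {w3}; Diamond p there: w3:F. ✗
w4: successors {w4}; Diamond p there: w4:F. ✗
w5: successors {w3, w4, w7}; Diamond p there: w3:F, w4:F, w7:F. ✗
w6: successors {w1, w4}; Diamond p there: w1:F, w4:F. ✗
w7: successors {w4, w6}; Diamond p there: w4:F, w6:T. ✗
— 0 worlds.
For Diamond Diamond not p:
w0: successors {w1, w3, w5}; Diamond not p there: w1:T, w3:T, w5:T. ✓
w1: successors {w0, w2, w4}; Diamond not p there: w0:T, w2:T, w4:T. ✓
w2: successors {w2, w6}; Diamond not p there: w2:T, w6:T. ✓
w3: successors {w3}; Diamond not p there: w3:T. ✓
w4: successors {w4}; Diamond not p there: w4:T. ✓
w5: successors {w3, w4, w7}; Diamond not p there: w3:T, w4:T, w7:T. ✓
w6: successors {w1, w4}; Diamond not p there: w1:T, w4:T. ✓
w7: successors {w4, w6}; Diamond not p there: w4:T, w6:T. ✓
— 8 worlds.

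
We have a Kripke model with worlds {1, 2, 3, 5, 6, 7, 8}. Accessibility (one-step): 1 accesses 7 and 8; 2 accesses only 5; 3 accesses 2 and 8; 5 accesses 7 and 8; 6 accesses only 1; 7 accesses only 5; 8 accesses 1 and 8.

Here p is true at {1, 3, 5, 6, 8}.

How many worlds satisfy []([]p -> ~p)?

3

1: successors {7, 8}; []p -> ~p there: 7:T, 8:F. ✗
2: successors {5}; []p -> ~p there: 5:T. ✓
3: successors {2, 8}; []p -> ~p there: 2:T, 8:F. ✗
5: successors {7, 8}; []p -> ~p there: 7:T, 8:F. ✗
6: successors {1}; []p -> ~p there: 1:T. ✓
7: successors {5}; []p -> ~p there: 5:T. ✓
8: successors {1, 8}; []p -> ~p there: 1:T, 8:F. ✗
Satisfying worlds: {2, 6, 7}.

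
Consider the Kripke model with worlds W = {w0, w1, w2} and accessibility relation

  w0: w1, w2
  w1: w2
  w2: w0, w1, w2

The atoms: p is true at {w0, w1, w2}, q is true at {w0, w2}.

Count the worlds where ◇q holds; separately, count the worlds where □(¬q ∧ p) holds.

3 and 0

For ◇q:
w0: successors {w1, w2}; q there: w1:F, w2:T. ✓
w1: successors {w2}; q there: w2:T. ✓
w2: successors {w0, w1, w2}; q there: w0:T, w1:F, w2:T. ✓
— 3 worlds.
For □(¬q ∧ p):
w0: successors {w1, w2}; ¬q ∧ p there: w1:T, w2:F. ✗
w1: successors {w2}; ¬q ∧ p there: w2:F. ✗
w2: successors {w0, w1, w2}; ¬q ∧ p there: w0:F, w1:T, w2:F. ✗
— 0 worlds.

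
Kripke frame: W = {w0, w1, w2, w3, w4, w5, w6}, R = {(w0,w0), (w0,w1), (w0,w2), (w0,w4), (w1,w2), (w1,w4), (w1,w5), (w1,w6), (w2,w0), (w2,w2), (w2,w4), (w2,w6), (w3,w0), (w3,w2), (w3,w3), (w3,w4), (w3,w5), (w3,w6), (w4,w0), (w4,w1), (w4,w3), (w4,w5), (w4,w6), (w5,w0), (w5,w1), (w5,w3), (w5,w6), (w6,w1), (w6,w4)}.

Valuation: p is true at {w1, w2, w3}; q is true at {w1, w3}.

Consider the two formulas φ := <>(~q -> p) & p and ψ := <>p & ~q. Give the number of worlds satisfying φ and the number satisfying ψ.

For <>(~q -> p) & p:
w0: <>(~q -> p) is T, p is F. ✗
w1: <>(~q -> p) is T, p is T. ✓
w2: <>(~q -> p) is T, p is T. ✓
w3: <>(~q -> p) is T, p is T. ✓
w4: <>(~q -> p) is T, p is F. ✗
w5: <>(~q -> p) is T, p is F. ✗
w6: <>(~q -> p) is T, p is F. ✗
— 3 worlds.
For <>p & ~q:
w0: <>p is T, ~q is T. ✓
w1: <>p is T, ~q is F. ✗
w2: <>p is T, ~q is T. ✓
w3: <>p is T, ~q is F. ✗
w4: <>p is T, ~q is T. ✓
w5: <>p is T, ~q is T. ✓
w6: <>p is T, ~q is T. ✓
— 5 worlds.

3 and 5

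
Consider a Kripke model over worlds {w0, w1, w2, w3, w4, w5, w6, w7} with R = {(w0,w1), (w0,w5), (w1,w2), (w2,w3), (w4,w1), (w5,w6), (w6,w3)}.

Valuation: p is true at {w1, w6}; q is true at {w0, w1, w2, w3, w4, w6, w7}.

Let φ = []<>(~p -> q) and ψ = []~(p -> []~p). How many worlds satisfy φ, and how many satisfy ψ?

For []<>(~p -> q):
w0: successors {w1, w5}; <>(~p -> q) there: w1:T, w5:T. ✓
w1: successors {w2}; <>(~p -> q) there: w2:T. ✓
w2: successors {w3}; <>(~p -> q) there: w3:F. ✗
w3: no successors, so []<>(~p -> q) holds vacuously. ✓
w4: successors {w1}; <>(~p -> q) there: w1:T. ✓
w5: successors {w6}; <>(~p -> q) there: w6:T. ✓
w6: successors {w3}; <>(~p -> q) there: w3:F. ✗
w7: no successors, so []<>(~p -> q) holds vacuously. ✓
— 6 worlds.
For []~(p -> []~p):
w0: successors {w1, w5}; ~(p -> []~p) there: w1:F, w5:F. ✗
w1: successors {w2}; ~(p -> []~p) there: w2:F. ✗
w2: successors {w3}; ~(p -> []~p) there: w3:F. ✗
w3: no successors, so []~(p -> []~p) holds vacuously. ✓
w4: successors {w1}; ~(p -> []~p) there: w1:F. ✗
w5: successors {w6}; ~(p -> []~p) there: w6:F. ✗
w6: successors {w3}; ~(p -> []~p) there: w3:F. ✗
w7: no successors, so []~(p -> []~p) holds vacuously. ✓
— 2 worlds.

6 and 2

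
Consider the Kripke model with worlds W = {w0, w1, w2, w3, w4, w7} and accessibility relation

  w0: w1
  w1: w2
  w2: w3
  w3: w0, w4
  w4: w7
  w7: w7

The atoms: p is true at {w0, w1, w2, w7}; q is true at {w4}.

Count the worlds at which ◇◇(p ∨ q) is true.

w0: successors {w1}; ◇(p ∨ q) there: w1:T. ✓
w1: successors {w2}; ◇(p ∨ q) there: w2:F. ✗
w2: successors {w3}; ◇(p ∨ q) there: w3:T. ✓
w3: successors {w0, w4}; ◇(p ∨ q) there: w0:T, w4:T. ✓
w4: successors {w7}; ◇(p ∨ q) there: w7:T. ✓
w7: successors {w7}; ◇(p ∨ q) there: w7:T. ✓
Satisfying worlds: {w0, w2, w3, w4, w7}.

5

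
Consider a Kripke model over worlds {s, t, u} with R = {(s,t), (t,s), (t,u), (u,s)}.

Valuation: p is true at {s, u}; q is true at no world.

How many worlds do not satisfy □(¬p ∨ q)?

2

s: successors {t}; ¬p ∨ q there: t:T. ✓
t: successors {s, u}; ¬p ∨ q there: s:F, u:F. ✗
u: successors {s}; ¬p ∨ q there: s:F. ✗
Satisfying worlds: {s}.
So □(¬p ∨ q) fails at the other 2 worlds.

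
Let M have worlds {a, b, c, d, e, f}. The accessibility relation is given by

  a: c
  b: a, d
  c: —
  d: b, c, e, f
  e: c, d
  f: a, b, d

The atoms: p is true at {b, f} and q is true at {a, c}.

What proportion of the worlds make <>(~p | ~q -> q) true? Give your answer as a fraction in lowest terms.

a: successors {c}; ~p | ~q -> q there: c:T. ✓
b: successors {a, d}; ~p | ~q -> q there: a:T, d:F. ✓
c: no successors, so <>(~p | ~q -> q) fails. ✗
d: successors {b, c, e, f}; ~p | ~q -> q there: b:F, c:T, e:F, f:F. ✓
e: successors {c, d}; ~p | ~q -> q there: c:T, d:F. ✓
f: successors {a, b, d}; ~p | ~q -> q there: a:T, b:F, d:F. ✓
That's 5 of 6 worlds, so 5/6.

5/6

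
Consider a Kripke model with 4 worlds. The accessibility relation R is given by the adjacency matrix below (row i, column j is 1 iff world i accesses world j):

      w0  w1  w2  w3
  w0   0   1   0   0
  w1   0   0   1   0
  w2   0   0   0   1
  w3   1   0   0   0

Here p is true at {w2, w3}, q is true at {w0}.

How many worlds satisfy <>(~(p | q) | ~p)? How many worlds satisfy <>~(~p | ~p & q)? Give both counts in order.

For <>(~(p | q) | ~p):
w0: successors {w1}; ~(p | q) | ~p there: w1:T. ✓
w1: successors {w2}; ~(p | q) | ~p there: w2:F. ✗
w2: successors {w3}; ~(p | q) | ~p there: w3:F. ✗
w3: successors {w0}; ~(p | q) | ~p there: w0:T. ✓
— 2 worlds.
For <>~(~p | ~p & q):
w0: successors {w1}; ~(~p | ~p & q) there: w1:F. ✗
w1: successors {w2}; ~(~p | ~p & q) there: w2:T. ✓
w2: successors {w3}; ~(~p | ~p & q) there: w3:T. ✓
w3: successors {w0}; ~(~p | ~p & q) there: w0:F. ✗
— 2 worlds.

2 and 2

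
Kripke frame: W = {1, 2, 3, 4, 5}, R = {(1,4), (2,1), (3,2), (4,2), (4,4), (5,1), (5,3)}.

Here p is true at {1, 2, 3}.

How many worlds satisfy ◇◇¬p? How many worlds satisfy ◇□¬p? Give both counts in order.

4 and 2

For ◇◇¬p:
1: successors {4}; ◇¬p there: 4:T. ✓
2: successors {1}; ◇¬p there: 1:T. ✓
3: successors {2}; ◇¬p there: 2:F. ✗
4: successors {2, 4}; ◇¬p there: 2:F, 4:T. ✓
5: successors {1, 3}; ◇¬p there: 1:T, 3:F. ✓
— 4 worlds.
For ◇□¬p:
1: successors {4}; □¬p there: 4:F. ✗
2: successors {1}; □¬p there: 1:T. ✓
3: successors {2}; □¬p there: 2:F. ✗
4: successors {2, 4}; □¬p there: 2:F, 4:F. ✗
5: successors {1, 3}; □¬p there: 1:T, 3:F. ✓
— 2 worlds.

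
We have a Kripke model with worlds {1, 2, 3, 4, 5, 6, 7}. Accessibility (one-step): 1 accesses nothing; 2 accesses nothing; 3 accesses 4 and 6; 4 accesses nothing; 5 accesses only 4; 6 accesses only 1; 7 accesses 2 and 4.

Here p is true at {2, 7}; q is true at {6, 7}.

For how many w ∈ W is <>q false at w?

6

1: no successors, so <>q fails. ✗
2: no successors, so <>q fails. ✗
3: successors {4, 6}; q there: 4:F, 6:T. ✓
4: no successors, so <>q fails. ✗
5: successors {4}; q there: 4:F. ✗
6: successors {1}; q there: 1:F. ✗
7: successors {2, 4}; q there: 2:F, 4:F. ✗
Satisfying worlds: {3}.
So <>q fails at the other 6 worlds.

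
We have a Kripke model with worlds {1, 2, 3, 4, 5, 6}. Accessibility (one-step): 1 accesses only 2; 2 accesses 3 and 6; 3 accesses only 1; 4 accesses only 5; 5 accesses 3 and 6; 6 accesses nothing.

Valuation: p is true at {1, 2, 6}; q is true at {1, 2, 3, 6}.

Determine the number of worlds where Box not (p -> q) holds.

1

1: successors {2}; not (p -> q) there: 2:F. ✗
2: successors {3, 6}; not (p -> q) there: 3:F, 6:F. ✗
3: successors {1}; not (p -> q) there: 1:F. ✗
4: successors {5}; not (p -> q) there: 5:F. ✗
5: successors {3, 6}; not (p -> q) there: 3:F, 6:F. ✗
6: no successors, so Box not (p -> q) holds vacuously. ✓
Satisfying worlds: {6}.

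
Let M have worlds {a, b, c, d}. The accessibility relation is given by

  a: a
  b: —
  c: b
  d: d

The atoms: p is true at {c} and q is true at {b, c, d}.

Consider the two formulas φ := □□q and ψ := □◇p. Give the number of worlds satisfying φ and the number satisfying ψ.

3 and 1

For □□q:
a: successors {a}; □q there: a:F. ✗
b: no successors, so □□q holds vacuously. ✓
c: successors {b}; □q there: b:T. ✓
d: successors {d}; □q there: d:T. ✓
— 3 worlds.
For □◇p:
a: successors {a}; ◇p there: a:F. ✗
b: no successors, so □◇p holds vacuously. ✓
c: successors {b}; ◇p there: b:F. ✗
d: successors {d}; ◇p there: d:F. ✗
— 1 world.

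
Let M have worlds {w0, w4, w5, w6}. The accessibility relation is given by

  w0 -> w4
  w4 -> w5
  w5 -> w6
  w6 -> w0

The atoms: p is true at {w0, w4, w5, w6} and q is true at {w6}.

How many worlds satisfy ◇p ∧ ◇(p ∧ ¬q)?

w0: ◇p is T, ◇(p ∧ ¬q) is T. ✓
w4: ◇p is T, ◇(p ∧ ¬q) is T. ✓
w5: ◇p is T, ◇(p ∧ ¬q) is F. ✗
w6: ◇p is T, ◇(p ∧ ¬q) is T. ✓
Satisfying worlds: {w0, w4, w6}.

3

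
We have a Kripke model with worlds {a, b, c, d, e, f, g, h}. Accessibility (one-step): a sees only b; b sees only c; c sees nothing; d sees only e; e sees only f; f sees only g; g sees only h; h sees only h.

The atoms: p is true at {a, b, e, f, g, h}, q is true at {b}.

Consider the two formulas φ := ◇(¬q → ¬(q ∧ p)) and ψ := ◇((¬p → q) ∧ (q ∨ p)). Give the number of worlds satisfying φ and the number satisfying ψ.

For ◇(¬q → ¬(q ∧ p)):
a: successors {b}; ¬q → ¬(q ∧ p) there: b:T. ✓
b: successors {c}; ¬q → ¬(q ∧ p) there: c:T. ✓
c: no successors, so ◇(¬q → ¬(q ∧ p)) fails. ✗
d: successors {e}; ¬q → ¬(q ∧ p) there: e:T. ✓
e: successors {f}; ¬q → ¬(q ∧ p) there: f:T. ✓
f: successors {g}; ¬q → ¬(q ∧ p) there: g:T. ✓
g: successors {h}; ¬q → ¬(q ∧ p) there: h:T. ✓
h: successors {h}; ¬q → ¬(q ∧ p) there: h:T. ✓
— 7 worlds.
For ◇((¬p → q) ∧ (q ∨ p)):
a: successors {b}; (¬p → q) ∧ (q ∨ p) there: b:T. ✓
b: successors {c}; (¬p → q) ∧ (q ∨ p) there: c:F. ✗
c: no successors, so ◇((¬p → q) ∧ (q ∨ p)) fails. ✗
d: successors {e}; (¬p → q) ∧ (q ∨ p) there: e:T. ✓
e: successors {f}; (¬p → q) ∧ (q ∨ p) there: f:T. ✓
f: successors {g}; (¬p → q) ∧ (q ∨ p) there: g:T. ✓
g: successors {h}; (¬p → q) ∧ (q ∨ p) there: h:T. ✓
h: successors {h}; (¬p → q) ∧ (q ∨ p) there: h:T. ✓
— 6 worlds.

7 and 6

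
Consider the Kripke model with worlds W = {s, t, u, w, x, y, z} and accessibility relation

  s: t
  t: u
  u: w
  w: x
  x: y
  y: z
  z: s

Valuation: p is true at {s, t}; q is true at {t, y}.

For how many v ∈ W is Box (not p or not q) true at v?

s: successors {t}; not p or not q there: t:F. ✗
t: successors {u}; not p or not q there: u:T. ✓
u: successors {w}; not p or not q there: w:T. ✓
w: successors {x}; not p or not q there: x:T. ✓
x: successors {y}; not p or not q there: y:T. ✓
y: successors {z}; not p or not q there: z:T. ✓
z: successors {s}; not p or not q there: s:T. ✓
Satisfying worlds: {t, u, w, x, y, z}.

6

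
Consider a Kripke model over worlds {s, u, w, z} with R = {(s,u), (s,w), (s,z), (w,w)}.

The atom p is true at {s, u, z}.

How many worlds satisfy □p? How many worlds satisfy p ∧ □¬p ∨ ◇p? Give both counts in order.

For □p:
s: successors {u, w, z}; p there: u:T, w:F, z:T. ✗
u: no successors, so □p holds vacuously. ✓
w: successors {w}; p there: w:F. ✗
z: no successors, so □p holds vacuously. ✓
— 2 worlds.
For p ∧ □¬p ∨ ◇p:
s: p ∧ □¬p is F, ◇p is T. ✓
u: p ∧ □¬p is T, ◇p is F. ✓
w: p ∧ □¬p is F, ◇p is F. ✗
z: p ∧ □¬p is T, ◇p is F. ✓
— 3 worlds.

2 and 3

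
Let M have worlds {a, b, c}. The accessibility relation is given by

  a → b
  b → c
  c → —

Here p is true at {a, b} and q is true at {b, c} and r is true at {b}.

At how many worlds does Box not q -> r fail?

1

a: Box not q is F, r is F. ✓
b: Box not q is F, r is T. ✓
c: Box not q is T, r is F. ✗
Satisfying worlds: {a, b}.
So Box not q -> r fails at the other 1 world.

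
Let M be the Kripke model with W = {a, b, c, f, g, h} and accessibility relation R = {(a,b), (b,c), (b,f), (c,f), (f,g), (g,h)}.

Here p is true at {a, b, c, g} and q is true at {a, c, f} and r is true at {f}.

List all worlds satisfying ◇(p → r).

{b, c, g}

a: successors {b}; p → r there: b:F. ✗
b: successors {c, f}; p → r there: c:F, f:T. ✓
c: successors {f}; p → r there: f:T. ✓
f: successors {g}; p → r there: g:F. ✗
g: successors {h}; p → r there: h:T. ✓
h: no successors, so ◇(p → r) fails. ✗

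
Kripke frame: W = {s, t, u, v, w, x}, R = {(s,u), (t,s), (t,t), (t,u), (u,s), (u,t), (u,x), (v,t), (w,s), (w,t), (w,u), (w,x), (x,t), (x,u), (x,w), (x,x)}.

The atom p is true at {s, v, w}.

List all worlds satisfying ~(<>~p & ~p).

{s, v, w}

s: <>~p & ~p is F. ✓
t: <>~p & ~p is T. ✗
u: <>~p & ~p is T. ✗
v: <>~p & ~p is F. ✓
w: <>~p & ~p is F. ✓
x: <>~p & ~p is T. ✗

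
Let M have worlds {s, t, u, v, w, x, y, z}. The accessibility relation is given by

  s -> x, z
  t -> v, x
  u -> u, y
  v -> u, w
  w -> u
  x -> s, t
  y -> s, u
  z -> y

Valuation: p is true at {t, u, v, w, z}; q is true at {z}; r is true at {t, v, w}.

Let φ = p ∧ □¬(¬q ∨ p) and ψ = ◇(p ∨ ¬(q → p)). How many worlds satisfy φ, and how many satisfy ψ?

0 and 7

For p ∧ □¬(¬q ∨ p):
s: p is F, □¬(¬q ∨ p) is F. ✗
t: p is T, □¬(¬q ∨ p) is F. ✗
u: p is T, □¬(¬q ∨ p) is F. ✗
v: p is T, □¬(¬q ∨ p) is F. ✗
w: p is T, □¬(¬q ∨ p) is F. ✗
x: p is F, □¬(¬q ∨ p) is F. ✗
y: p is F, □¬(¬q ∨ p) is F. ✗
z: p is T, □¬(¬q ∨ p) is F. ✗
— 0 worlds.
For ◇(p ∨ ¬(q → p)):
s: successors {x, z}; p ∨ ¬(q → p) there: x:F, z:T. ✓
t: successors {v, x}; p ∨ ¬(q → p) there: v:T, x:F. ✓
u: successors {u, y}; p ∨ ¬(q → p) there: u:T, y:F. ✓
v: successors {u, w}; p ∨ ¬(q → p) there: u:T, w:T. ✓
w: successors {u}; p ∨ ¬(q → p) there: u:T. ✓
x: successors {s, t}; p ∨ ¬(q → p) there: s:F, t:T. ✓
y: successors {s, u}; p ∨ ¬(q → p) there: s:F, u:T. ✓
z: successors {y}; p ∨ ¬(q → p) there: y:F. ✗
— 7 worlds.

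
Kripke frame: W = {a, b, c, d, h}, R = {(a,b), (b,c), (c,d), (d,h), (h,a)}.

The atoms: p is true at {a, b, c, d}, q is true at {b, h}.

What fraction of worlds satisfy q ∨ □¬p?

a: q is F, □¬p is F. ✗
b: q is T, □¬p is F. ✓
c: q is F, □¬p is F. ✗
d: q is F, □¬p is T. ✓
h: q is T, □¬p is F. ✓
That's 3 of 5 worlds, so 3/5.

3/5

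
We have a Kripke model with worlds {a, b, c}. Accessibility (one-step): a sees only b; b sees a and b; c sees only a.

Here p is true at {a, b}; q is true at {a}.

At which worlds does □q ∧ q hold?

a: □q is F, q is T. ✗
b: □q is F, q is F. ✗
c: □q is T, q is F. ✗

∅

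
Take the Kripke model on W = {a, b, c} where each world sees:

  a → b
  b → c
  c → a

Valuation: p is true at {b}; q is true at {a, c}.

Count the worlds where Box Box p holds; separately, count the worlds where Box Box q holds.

1 and 2

For Box Box p:
a: successors {b}; Box p there: b:F. ✗
b: successors {c}; Box p there: c:F. ✗
c: successors {a}; Box p there: a:T. ✓
— 1 world.
For Box Box q:
a: successors {b}; Box q there: b:T. ✓
b: successors {c}; Box q there: c:T. ✓
c: successors {a}; Box q there: a:F. ✗
— 2 worlds.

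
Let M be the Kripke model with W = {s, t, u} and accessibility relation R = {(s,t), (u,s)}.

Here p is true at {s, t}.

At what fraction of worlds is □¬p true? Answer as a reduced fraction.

1/3

s: successors {t}; ¬p there: t:F. ✗
t: no successors, so □¬p holds vacuously. ✓
u: successors {s}; ¬p there: s:F. ✗
That's 1 of 3 worlds, so 1/3.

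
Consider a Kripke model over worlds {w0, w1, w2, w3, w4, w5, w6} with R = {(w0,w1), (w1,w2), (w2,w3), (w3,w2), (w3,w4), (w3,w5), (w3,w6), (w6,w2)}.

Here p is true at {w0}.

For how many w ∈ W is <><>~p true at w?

5

w0: successors {w1}; <>~p there: w1:T. ✓
w1: successors {w2}; <>~p there: w2:T. ✓
w2: successors {w3}; <>~p there: w3:T. ✓
w3: successors {w2, w4, w5, w6}; <>~p there: w2:T, w4:F, w5:F, w6:T. ✓
w4: no successors, so <><>~p fails. ✗
w5: no successors, so <><>~p fails. ✗
w6: successors {w2}; <>~p there: w2:T. ✓
Satisfying worlds: {w0, w1, w2, w3, w6}.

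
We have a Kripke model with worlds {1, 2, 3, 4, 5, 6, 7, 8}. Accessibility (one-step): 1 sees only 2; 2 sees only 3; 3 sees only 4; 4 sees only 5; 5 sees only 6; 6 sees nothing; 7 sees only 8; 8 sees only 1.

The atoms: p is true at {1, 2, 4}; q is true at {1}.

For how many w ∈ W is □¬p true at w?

1: successors {2}; ¬p there: 2:F. ✗
2: successors {3}; ¬p there: 3:T. ✓
3: successors {4}; ¬p there: 4:F. ✗
4: successors {5}; ¬p there: 5:T. ✓
5: successors {6}; ¬p there: 6:T. ✓
6: no successors, so □¬p holds vacuously. ✓
7: successors {8}; ¬p there: 8:T. ✓
8: successors {1}; ¬p there: 1:F. ✗
Satisfying worlds: {2, 4, 5, 6, 7}.

5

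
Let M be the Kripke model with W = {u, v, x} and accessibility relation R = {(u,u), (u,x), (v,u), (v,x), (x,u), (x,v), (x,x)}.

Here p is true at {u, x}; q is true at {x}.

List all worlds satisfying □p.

u: successors {u, x}; p there: u:T, x:T. ✓
v: successors {u, x}; p there: u:T, x:T. ✓
x: successors {u, v, x}; p there: u:T, v:F, x:T. ✗

{u, v}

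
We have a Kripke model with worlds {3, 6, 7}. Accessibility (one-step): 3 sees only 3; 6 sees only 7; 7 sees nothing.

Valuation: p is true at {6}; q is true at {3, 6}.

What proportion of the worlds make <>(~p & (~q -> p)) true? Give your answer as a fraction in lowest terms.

1/3

3: successors {3}; ~p & (~q -> p) there: 3:T. ✓
6: successors {7}; ~p & (~q -> p) there: 7:F. ✗
7: no successors, so <>(~p & (~q -> p)) fails. ✗
That's 1 of 3 worlds, so 1/3.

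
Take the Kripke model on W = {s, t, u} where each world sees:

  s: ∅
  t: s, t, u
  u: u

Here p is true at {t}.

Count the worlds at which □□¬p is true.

2

s: no successors, so □□¬p holds vacuously. ✓
t: successors {s, t, u}; □¬p there: s:T, t:F, u:T. ✗
u: successors {u}; □¬p there: u:T. ✓
Satisfying worlds: {s, u}.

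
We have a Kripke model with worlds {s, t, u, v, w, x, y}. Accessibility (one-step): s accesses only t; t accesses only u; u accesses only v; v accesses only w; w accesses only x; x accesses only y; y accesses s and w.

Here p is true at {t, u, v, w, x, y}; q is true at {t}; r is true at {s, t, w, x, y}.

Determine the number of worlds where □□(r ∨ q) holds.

5

s: successors {t}; □(r ∨ q) there: t:F. ✗
t: successors {u}; □(r ∨ q) there: u:F. ✗
u: successors {v}; □(r ∨ q) there: v:T. ✓
v: successors {w}; □(r ∨ q) there: w:T. ✓
w: successors {x}; □(r ∨ q) there: x:T. ✓
x: successors {y}; □(r ∨ q) there: y:T. ✓
y: successors {s, w}; □(r ∨ q) there: s:T, w:T. ✓
Satisfying worlds: {u, v, w, x, y}.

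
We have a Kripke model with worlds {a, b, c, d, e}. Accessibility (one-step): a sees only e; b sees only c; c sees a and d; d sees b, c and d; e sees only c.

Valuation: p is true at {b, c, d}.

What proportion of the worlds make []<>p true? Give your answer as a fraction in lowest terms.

4/5

a: successors {e}; <>p there: e:T. ✓
b: successors {c}; <>p there: c:T. ✓
c: successors {a, d}; <>p there: a:F, d:T. ✗
d: successors {b, c, d}; <>p there: b:T, c:T, d:T. ✓
e: successors {c}; <>p there: c:T. ✓
That's 4 of 5 worlds, so 4/5.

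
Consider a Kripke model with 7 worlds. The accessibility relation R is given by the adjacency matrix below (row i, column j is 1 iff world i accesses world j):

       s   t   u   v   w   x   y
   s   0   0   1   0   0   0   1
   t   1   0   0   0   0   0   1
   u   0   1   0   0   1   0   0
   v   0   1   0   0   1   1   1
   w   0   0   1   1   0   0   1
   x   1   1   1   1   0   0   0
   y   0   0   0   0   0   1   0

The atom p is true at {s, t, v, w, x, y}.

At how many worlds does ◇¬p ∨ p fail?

s: ◇¬p is T, p is T. ✓
t: ◇¬p is F, p is T. ✓
u: ◇¬p is F, p is F. ✗
v: ◇¬p is F, p is T. ✓
w: ◇¬p is T, p is T. ✓
x: ◇¬p is T, p is T. ✓
y: ◇¬p is F, p is T. ✓
Satisfying worlds: {s, t, v, w, x, y}.
So ◇¬p ∨ p fails at the other 1 world.

1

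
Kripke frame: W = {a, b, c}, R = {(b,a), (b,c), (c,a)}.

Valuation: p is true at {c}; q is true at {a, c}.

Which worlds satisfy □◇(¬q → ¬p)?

{a}

a: no successors, so □◇(¬q → ¬p) holds vacuously. ✓
b: successors {a, c}; ◇(¬q → ¬p) there: a:F, c:T. ✗
c: successors {a}; ◇(¬q → ¬p) there: a:F. ✗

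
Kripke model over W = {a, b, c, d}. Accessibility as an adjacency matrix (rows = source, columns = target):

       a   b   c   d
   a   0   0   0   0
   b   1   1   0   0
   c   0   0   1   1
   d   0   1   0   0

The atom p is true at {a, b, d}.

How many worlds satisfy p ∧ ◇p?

2

a: p is T, ◇p is F. ✗
b: p is T, ◇p is T. ✓
c: p is F, ◇p is T. ✗
d: p is T, ◇p is T. ✓
Satisfying worlds: {b, d}.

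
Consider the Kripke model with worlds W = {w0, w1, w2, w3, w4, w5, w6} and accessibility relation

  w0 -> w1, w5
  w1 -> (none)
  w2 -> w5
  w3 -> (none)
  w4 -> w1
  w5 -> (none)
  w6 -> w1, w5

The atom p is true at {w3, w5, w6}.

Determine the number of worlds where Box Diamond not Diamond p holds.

3

w0: successors {w1, w5}; Diamond not Diamond p there: w1:F, w5:F. ✗
w1: no successors, so Box Diamond not Diamond p holds vacuously. ✓
w2: successors {w5}; Diamond not Diamond p there: w5:F. ✗
w3: no successors, so Box Diamond not Diamond p holds vacuously. ✓
w4: successors {w1}; Diamond not Diamond p there: w1:F. ✗
w5: no successors, so Box Diamond not Diamond p holds vacuously. ✓
w6: successors {w1, w5}; Diamond not Diamond p there: w1:F, w5:F. ✗
Satisfying worlds: {w1, w3, w5}.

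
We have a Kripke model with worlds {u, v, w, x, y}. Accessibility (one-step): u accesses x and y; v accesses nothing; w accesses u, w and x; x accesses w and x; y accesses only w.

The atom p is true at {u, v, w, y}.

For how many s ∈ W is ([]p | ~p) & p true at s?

u: []p | ~p is F, p is T. ✗
v: []p | ~p is T, p is T. ✓
w: []p | ~p is F, p is T. ✗
x: []p | ~p is T, p is F. ✗
y: []p | ~p is T, p is T. ✓
Satisfying worlds: {v, y}.

2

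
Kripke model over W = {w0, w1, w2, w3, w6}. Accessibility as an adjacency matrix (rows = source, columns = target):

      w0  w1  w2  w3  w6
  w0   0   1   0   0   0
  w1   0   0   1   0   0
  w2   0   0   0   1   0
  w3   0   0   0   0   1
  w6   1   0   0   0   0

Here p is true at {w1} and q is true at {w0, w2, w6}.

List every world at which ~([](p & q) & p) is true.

w0: [](p & q) & p is F. ✓
w1: [](p & q) & p is F. ✓
w2: [](p & q) & p is F. ✓
w3: [](p & q) & p is F. ✓
w6: [](p & q) & p is F. ✓

{w0, w1, w2, w3, w6}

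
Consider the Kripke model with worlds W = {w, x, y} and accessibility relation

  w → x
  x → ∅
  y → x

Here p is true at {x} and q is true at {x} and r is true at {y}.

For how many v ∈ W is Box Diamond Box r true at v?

w: successors {x}; Diamond Box r there: x:F. ✗
x: no successors, so Box Diamond Box r holds vacuously. ✓
y: successors {x}; Diamond Box r there: x:F. ✗
Satisfying worlds: {x}.

1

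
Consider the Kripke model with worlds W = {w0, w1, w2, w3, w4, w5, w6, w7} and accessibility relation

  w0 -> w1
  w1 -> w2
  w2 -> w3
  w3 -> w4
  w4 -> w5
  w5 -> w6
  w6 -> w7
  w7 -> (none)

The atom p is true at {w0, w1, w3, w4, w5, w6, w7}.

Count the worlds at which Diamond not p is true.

1

w0: successors {w1}; not p there: w1:F. ✗
w1: successors {w2}; not p there: w2:T. ✓
w2: successors {w3}; not p there: w3:F. ✗
w3: successors {w4}; not p there: w4:F. ✗
w4: successors {w5}; not p there: w5:F. ✗
w5: successors {w6}; not p there: w6:F. ✗
w6: successors {w7}; not p there: w7:F. ✗
w7: no successors, so Diamond not p fails. ✗
Satisfying worlds: {w1}.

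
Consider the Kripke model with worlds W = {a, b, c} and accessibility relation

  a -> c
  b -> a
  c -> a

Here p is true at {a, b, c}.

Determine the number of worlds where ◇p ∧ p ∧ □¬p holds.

0

a: ◇p ∧ p is T, □¬p is F. ✗
b: ◇p ∧ p is T, □¬p is F. ✗
c: ◇p ∧ p is T, □¬p is F. ✗
Satisfying worlds: ∅.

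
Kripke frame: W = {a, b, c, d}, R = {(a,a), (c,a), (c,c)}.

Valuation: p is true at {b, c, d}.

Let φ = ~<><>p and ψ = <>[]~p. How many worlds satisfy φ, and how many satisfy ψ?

3 and 2

For ~<><>p:
a: <><>p is F. ✓
b: <><>p is F. ✓
c: <><>p is T. ✗
d: <><>p is F. ✓
— 3 worlds.
For <>[]~p:
a: successors {a}; []~p there: a:T. ✓
b: no successors, so <>[]~p fails. ✗
c: successors {a, c}; []~p there: a:T, c:F. ✓
d: no successors, so <>[]~p fails. ✗
— 2 worlds.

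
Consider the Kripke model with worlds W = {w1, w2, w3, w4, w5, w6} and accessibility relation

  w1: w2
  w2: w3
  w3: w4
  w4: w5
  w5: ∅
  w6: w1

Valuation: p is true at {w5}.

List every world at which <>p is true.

w1: successors {w2}; p there: w2:F. ✗
w2: successors {w3}; p there: w3:F. ✗
w3: successors {w4}; p there: w4:F. ✗
w4: successors {w5}; p there: w5:T. ✓
w5: no successors, so <>p fails. ✗
w6: successors {w1}; p there: w1:F. ✗

{w4}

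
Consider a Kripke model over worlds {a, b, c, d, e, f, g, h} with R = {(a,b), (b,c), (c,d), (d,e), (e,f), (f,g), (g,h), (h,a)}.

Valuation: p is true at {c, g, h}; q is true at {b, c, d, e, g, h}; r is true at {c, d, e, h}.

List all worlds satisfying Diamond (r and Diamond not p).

{b, c, d, g}

a: successors {b}; r and Diamond not p there: b:F. ✗
b: successors {c}; r and Diamond not p there: c:T. ✓
c: successors {d}; r and Diamond not p there: d:T. ✓
d: successors {e}; r and Diamond not p there: e:T. ✓
e: successors {f}; r and Diamond not p there: f:F. ✗
f: successors {g}; r and Diamond not p there: g:F. ✗
g: successors {h}; r and Diamond not p there: h:T. ✓
h: successors {a}; r and Diamond not p there: a:F. ✗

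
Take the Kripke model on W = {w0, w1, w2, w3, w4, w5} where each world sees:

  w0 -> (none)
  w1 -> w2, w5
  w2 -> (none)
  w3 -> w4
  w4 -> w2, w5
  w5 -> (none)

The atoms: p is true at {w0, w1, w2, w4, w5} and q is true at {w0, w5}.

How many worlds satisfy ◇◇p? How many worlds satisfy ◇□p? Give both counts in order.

1 and 3

For ◇◇p:
w0: no successors, so ◇◇p fails. ✗
w1: successors {w2, w5}; ◇p there: w2:F, w5:F. ✗
w2: no successors, so ◇◇p fails. ✗
w3: successors {w4}; ◇p there: w4:T. ✓
w4: successors {w2, w5}; ◇p there: w2:F, w5:F. ✗
w5: no successors, so ◇◇p fails. ✗
— 1 world.
For ◇□p:
w0: no successors, so ◇□p fails. ✗
w1: successors {w2, w5}; □p there: w2:T, w5:T. ✓
w2: no successors, so ◇□p fails. ✗
w3: successors {w4}; □p there: w4:T. ✓
w4: successors {w2, w5}; □p there: w2:T, w5:T. ✓
w5: no successors, so ◇□p fails. ✗
— 3 worlds.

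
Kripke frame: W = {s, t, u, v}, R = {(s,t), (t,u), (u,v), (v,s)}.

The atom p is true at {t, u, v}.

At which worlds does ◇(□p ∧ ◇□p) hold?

{s, v}

s: successors {t}; □p ∧ ◇□p there: t:T. ✓
t: successors {u}; □p ∧ ◇□p there: u:F. ✗
u: successors {v}; □p ∧ ◇□p there: v:F. ✗
v: successors {s}; □p ∧ ◇□p there: s:T. ✓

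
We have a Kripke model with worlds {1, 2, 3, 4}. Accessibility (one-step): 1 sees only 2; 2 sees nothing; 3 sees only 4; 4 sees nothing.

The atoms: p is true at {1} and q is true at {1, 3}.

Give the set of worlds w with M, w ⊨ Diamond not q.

1: successors {2}; not q there: 2:T. ✓
2: no successors, so Diamond not q fails. ✗
3: successors {4}; not q there: 4:T. ✓
4: no successors, so Diamond not q fails. ✗

{1, 3}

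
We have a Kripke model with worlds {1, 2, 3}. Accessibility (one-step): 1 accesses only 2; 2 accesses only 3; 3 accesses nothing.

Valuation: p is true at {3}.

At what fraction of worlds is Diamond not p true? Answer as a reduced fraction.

1/3

1: successors {2}; not p there: 2:T. ✓
2: successors {3}; not p there: 3:F. ✗
3: no successors, so Diamond not p fails. ✗
That's 1 of 3 worlds, so 1/3.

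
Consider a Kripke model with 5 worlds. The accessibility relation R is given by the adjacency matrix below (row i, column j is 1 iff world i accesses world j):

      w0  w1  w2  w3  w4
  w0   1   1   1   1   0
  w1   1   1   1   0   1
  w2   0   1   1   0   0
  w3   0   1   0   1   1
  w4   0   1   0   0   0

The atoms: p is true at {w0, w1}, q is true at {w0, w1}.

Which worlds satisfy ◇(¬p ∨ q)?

{w0, w1, w2, w3, w4}

w0: successors {w0, w1, w2, w3}; ¬p ∨ q there: w0:T, w1:T, w2:T, w3:T. ✓
w1: successors {w0, w1, w2, w4}; ¬p ∨ q there: w0:T, w1:T, w2:T, w4:T. ✓
w2: successors {w1, w2}; ¬p ∨ q there: w1:T, w2:T. ✓
w3: successors {w1, w3, w4}; ¬p ∨ q there: w1:T, w3:T, w4:T. ✓
w4: successors {w1}; ¬p ∨ q there: w1:T. ✓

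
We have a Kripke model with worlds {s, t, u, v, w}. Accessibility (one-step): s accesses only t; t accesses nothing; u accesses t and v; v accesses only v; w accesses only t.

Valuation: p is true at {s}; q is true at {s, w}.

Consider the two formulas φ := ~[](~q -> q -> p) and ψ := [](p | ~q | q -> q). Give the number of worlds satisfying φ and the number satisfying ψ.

For ~[](~q -> q -> p):
s: [](~q -> q -> p) is T. ✗
t: [](~q -> q -> p) is T. ✗
u: [](~q -> q -> p) is T. ✗
v: [](~q -> q -> p) is T. ✗
w: [](~q -> q -> p) is T. ✗
— 0 worlds.
For [](p | ~q | q -> q):
s: successors {t}; p | ~q | q -> q there: t:F. ✗
t: no successors, so [](p | ~q | q -> q) holds vacuously. ✓
u: successors {t, v}; p | ~q | q -> q there: t:F, v:F. ✗
v: successors {v}; p | ~q | q -> q there: v:F. ✗
w: successors {t}; p | ~q | q -> q there: t:F. ✗
— 1 world.

0 and 1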